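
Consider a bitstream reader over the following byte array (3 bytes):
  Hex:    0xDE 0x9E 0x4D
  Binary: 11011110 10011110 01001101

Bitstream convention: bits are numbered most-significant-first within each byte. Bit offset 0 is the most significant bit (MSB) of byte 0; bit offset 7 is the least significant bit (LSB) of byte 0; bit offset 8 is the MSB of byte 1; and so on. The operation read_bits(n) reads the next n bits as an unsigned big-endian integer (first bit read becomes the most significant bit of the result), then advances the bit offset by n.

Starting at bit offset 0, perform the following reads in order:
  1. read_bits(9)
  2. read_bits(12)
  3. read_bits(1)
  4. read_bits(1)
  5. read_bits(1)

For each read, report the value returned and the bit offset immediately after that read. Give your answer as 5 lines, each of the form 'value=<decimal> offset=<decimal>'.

Answer: value=445 offset=9
value=969 offset=21
value=1 offset=22
value=0 offset=23
value=1 offset=24

Derivation:
Read 1: bits[0:9] width=9 -> value=445 (bin 110111101); offset now 9 = byte 1 bit 1; 15 bits remain
Read 2: bits[9:21] width=12 -> value=969 (bin 001111001001); offset now 21 = byte 2 bit 5; 3 bits remain
Read 3: bits[21:22] width=1 -> value=1 (bin 1); offset now 22 = byte 2 bit 6; 2 bits remain
Read 4: bits[22:23] width=1 -> value=0 (bin 0); offset now 23 = byte 2 bit 7; 1 bits remain
Read 5: bits[23:24] width=1 -> value=1 (bin 1); offset now 24 = byte 3 bit 0; 0 bits remain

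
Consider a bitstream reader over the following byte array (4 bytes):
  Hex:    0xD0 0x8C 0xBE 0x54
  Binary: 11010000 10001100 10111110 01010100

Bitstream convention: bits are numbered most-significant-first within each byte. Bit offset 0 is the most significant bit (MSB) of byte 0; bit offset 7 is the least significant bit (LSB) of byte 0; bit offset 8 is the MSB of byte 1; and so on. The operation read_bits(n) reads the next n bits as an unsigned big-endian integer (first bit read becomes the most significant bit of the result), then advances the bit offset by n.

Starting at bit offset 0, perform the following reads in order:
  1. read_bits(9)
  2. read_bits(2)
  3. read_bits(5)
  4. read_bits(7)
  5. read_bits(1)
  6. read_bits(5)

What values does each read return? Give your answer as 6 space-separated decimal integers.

Answer: 417 0 12 95 0 10

Derivation:
Read 1: bits[0:9] width=9 -> value=417 (bin 110100001); offset now 9 = byte 1 bit 1; 23 bits remain
Read 2: bits[9:11] width=2 -> value=0 (bin 00); offset now 11 = byte 1 bit 3; 21 bits remain
Read 3: bits[11:16] width=5 -> value=12 (bin 01100); offset now 16 = byte 2 bit 0; 16 bits remain
Read 4: bits[16:23] width=7 -> value=95 (bin 1011111); offset now 23 = byte 2 bit 7; 9 bits remain
Read 5: bits[23:24] width=1 -> value=0 (bin 0); offset now 24 = byte 3 bit 0; 8 bits remain
Read 6: bits[24:29] width=5 -> value=10 (bin 01010); offset now 29 = byte 3 bit 5; 3 bits remain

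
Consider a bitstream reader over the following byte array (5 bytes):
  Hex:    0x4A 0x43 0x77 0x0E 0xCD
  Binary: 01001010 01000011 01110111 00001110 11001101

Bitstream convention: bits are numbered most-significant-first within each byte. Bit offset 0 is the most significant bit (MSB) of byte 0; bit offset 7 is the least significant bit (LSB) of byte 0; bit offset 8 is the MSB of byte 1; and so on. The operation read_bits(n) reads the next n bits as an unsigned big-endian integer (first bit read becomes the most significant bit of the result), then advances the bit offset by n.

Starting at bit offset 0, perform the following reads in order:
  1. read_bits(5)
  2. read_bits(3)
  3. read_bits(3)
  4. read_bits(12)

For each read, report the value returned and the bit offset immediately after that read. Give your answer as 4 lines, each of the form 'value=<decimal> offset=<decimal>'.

Answer: value=9 offset=5
value=2 offset=8
value=2 offset=11
value=443 offset=23

Derivation:
Read 1: bits[0:5] width=5 -> value=9 (bin 01001); offset now 5 = byte 0 bit 5; 35 bits remain
Read 2: bits[5:8] width=3 -> value=2 (bin 010); offset now 8 = byte 1 bit 0; 32 bits remain
Read 3: bits[8:11] width=3 -> value=2 (bin 010); offset now 11 = byte 1 bit 3; 29 bits remain
Read 4: bits[11:23] width=12 -> value=443 (bin 000110111011); offset now 23 = byte 2 bit 7; 17 bits remain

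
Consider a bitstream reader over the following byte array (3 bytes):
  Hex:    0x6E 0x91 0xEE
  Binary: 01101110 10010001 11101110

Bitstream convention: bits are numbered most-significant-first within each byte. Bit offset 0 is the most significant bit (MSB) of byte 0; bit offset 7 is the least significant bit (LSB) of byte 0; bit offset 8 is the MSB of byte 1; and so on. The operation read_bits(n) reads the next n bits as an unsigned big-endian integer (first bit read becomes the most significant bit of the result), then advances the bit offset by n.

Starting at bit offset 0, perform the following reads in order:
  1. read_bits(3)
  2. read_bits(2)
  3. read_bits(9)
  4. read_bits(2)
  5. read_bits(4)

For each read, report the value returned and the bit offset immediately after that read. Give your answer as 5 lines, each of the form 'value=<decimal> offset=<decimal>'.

Answer: value=3 offset=3
value=1 offset=5
value=420 offset=14
value=1 offset=16
value=14 offset=20

Derivation:
Read 1: bits[0:3] width=3 -> value=3 (bin 011); offset now 3 = byte 0 bit 3; 21 bits remain
Read 2: bits[3:5] width=2 -> value=1 (bin 01); offset now 5 = byte 0 bit 5; 19 bits remain
Read 3: bits[5:14] width=9 -> value=420 (bin 110100100); offset now 14 = byte 1 bit 6; 10 bits remain
Read 4: bits[14:16] width=2 -> value=1 (bin 01); offset now 16 = byte 2 bit 0; 8 bits remain
Read 5: bits[16:20] width=4 -> value=14 (bin 1110); offset now 20 = byte 2 bit 4; 4 bits remain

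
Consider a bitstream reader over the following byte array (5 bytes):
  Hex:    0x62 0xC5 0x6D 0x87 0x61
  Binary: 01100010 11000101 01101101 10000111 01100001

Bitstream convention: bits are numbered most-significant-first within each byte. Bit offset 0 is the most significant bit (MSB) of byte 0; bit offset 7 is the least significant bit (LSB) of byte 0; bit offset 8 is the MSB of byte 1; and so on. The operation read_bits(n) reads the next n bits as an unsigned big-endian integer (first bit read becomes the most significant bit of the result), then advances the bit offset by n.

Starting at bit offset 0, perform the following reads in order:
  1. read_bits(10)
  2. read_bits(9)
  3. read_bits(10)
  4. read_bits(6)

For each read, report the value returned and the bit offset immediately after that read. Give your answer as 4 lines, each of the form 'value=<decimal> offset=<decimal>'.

Answer: value=395 offset=10
value=43 offset=19
value=432 offset=29
value=59 offset=35

Derivation:
Read 1: bits[0:10] width=10 -> value=395 (bin 0110001011); offset now 10 = byte 1 bit 2; 30 bits remain
Read 2: bits[10:19] width=9 -> value=43 (bin 000101011); offset now 19 = byte 2 bit 3; 21 bits remain
Read 3: bits[19:29] width=10 -> value=432 (bin 0110110000); offset now 29 = byte 3 bit 5; 11 bits remain
Read 4: bits[29:35] width=6 -> value=59 (bin 111011); offset now 35 = byte 4 bit 3; 5 bits remain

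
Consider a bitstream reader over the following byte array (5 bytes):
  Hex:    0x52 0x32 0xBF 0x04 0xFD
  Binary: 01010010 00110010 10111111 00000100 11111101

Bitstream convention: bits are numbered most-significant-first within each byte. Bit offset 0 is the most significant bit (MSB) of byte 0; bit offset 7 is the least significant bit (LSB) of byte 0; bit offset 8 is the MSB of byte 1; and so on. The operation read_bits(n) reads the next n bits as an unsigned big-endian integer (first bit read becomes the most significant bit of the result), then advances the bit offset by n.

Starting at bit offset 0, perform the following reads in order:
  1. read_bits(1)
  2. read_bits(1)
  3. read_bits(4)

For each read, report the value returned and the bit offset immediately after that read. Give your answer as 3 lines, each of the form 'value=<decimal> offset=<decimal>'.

Answer: value=0 offset=1
value=1 offset=2
value=4 offset=6

Derivation:
Read 1: bits[0:1] width=1 -> value=0 (bin 0); offset now 1 = byte 0 bit 1; 39 bits remain
Read 2: bits[1:2] width=1 -> value=1 (bin 1); offset now 2 = byte 0 bit 2; 38 bits remain
Read 3: bits[2:6] width=4 -> value=4 (bin 0100); offset now 6 = byte 0 bit 6; 34 bits remain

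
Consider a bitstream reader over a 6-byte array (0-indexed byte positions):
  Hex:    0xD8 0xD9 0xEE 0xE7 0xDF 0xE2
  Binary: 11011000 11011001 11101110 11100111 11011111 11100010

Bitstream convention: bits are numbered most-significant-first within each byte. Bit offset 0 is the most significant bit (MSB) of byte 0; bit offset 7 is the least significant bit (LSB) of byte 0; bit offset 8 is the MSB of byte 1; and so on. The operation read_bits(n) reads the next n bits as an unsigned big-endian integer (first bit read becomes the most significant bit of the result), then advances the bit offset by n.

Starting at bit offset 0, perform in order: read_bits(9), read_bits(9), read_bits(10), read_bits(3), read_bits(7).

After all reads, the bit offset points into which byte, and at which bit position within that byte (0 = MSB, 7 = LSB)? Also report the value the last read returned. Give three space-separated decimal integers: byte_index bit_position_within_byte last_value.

Read 1: bits[0:9] width=9 -> value=433 (bin 110110001); offset now 9 = byte 1 bit 1; 39 bits remain
Read 2: bits[9:18] width=9 -> value=359 (bin 101100111); offset now 18 = byte 2 bit 2; 30 bits remain
Read 3: bits[18:28] width=10 -> value=750 (bin 1011101110); offset now 28 = byte 3 bit 4; 20 bits remain
Read 4: bits[28:31] width=3 -> value=3 (bin 011); offset now 31 = byte 3 bit 7; 17 bits remain
Read 5: bits[31:38] width=7 -> value=119 (bin 1110111); offset now 38 = byte 4 bit 6; 10 bits remain

Answer: 4 6 119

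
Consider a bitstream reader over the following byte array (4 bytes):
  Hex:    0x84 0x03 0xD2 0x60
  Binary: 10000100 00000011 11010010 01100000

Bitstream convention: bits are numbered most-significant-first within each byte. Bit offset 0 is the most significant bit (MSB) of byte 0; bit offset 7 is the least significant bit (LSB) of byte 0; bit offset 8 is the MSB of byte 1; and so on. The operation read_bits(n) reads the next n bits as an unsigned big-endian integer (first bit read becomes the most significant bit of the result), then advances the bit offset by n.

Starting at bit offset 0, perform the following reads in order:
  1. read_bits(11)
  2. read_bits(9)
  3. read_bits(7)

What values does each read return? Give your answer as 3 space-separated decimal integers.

Read 1: bits[0:11] width=11 -> value=1056 (bin 10000100000); offset now 11 = byte 1 bit 3; 21 bits remain
Read 2: bits[11:20] width=9 -> value=61 (bin 000111101); offset now 20 = byte 2 bit 4; 12 bits remain
Read 3: bits[20:27] width=7 -> value=19 (bin 0010011); offset now 27 = byte 3 bit 3; 5 bits remain

Answer: 1056 61 19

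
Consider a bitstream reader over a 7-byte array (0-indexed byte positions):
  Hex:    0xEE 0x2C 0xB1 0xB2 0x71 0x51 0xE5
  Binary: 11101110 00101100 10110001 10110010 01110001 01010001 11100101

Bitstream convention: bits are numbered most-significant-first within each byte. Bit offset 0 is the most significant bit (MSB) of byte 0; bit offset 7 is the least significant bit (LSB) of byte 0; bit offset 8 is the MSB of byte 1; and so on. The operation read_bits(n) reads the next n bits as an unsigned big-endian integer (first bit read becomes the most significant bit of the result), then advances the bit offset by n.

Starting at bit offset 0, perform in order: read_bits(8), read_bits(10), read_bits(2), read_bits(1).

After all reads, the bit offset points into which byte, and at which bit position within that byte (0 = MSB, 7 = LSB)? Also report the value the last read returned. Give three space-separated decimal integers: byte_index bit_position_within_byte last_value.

Answer: 2 5 0

Derivation:
Read 1: bits[0:8] width=8 -> value=238 (bin 11101110); offset now 8 = byte 1 bit 0; 48 bits remain
Read 2: bits[8:18] width=10 -> value=178 (bin 0010110010); offset now 18 = byte 2 bit 2; 38 bits remain
Read 3: bits[18:20] width=2 -> value=3 (bin 11); offset now 20 = byte 2 bit 4; 36 bits remain
Read 4: bits[20:21] width=1 -> value=0 (bin 0); offset now 21 = byte 2 bit 5; 35 bits remain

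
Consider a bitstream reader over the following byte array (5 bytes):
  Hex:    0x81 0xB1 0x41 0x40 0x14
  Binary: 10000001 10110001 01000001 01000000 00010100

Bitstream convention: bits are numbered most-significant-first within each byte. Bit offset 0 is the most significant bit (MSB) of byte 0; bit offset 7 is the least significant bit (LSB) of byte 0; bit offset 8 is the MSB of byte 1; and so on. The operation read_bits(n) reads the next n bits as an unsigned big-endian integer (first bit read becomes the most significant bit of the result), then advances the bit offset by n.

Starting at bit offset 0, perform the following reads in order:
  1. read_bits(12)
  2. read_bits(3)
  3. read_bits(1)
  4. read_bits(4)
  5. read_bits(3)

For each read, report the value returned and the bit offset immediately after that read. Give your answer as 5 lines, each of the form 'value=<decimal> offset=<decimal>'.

Answer: value=2075 offset=12
value=0 offset=15
value=1 offset=16
value=4 offset=20
value=0 offset=23

Derivation:
Read 1: bits[0:12] width=12 -> value=2075 (bin 100000011011); offset now 12 = byte 1 bit 4; 28 bits remain
Read 2: bits[12:15] width=3 -> value=0 (bin 000); offset now 15 = byte 1 bit 7; 25 bits remain
Read 3: bits[15:16] width=1 -> value=1 (bin 1); offset now 16 = byte 2 bit 0; 24 bits remain
Read 4: bits[16:20] width=4 -> value=4 (bin 0100); offset now 20 = byte 2 bit 4; 20 bits remain
Read 5: bits[20:23] width=3 -> value=0 (bin 000); offset now 23 = byte 2 bit 7; 17 bits remain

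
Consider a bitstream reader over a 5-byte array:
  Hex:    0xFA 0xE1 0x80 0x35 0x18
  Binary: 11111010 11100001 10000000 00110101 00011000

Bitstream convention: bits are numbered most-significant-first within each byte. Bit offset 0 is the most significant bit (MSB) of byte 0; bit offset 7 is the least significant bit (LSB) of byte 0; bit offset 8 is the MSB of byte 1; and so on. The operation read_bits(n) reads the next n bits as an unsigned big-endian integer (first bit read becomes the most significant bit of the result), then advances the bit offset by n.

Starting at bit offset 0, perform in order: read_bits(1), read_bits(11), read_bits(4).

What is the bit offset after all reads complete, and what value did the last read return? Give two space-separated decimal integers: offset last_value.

Answer: 16 1

Derivation:
Read 1: bits[0:1] width=1 -> value=1 (bin 1); offset now 1 = byte 0 bit 1; 39 bits remain
Read 2: bits[1:12] width=11 -> value=1966 (bin 11110101110); offset now 12 = byte 1 bit 4; 28 bits remain
Read 3: bits[12:16] width=4 -> value=1 (bin 0001); offset now 16 = byte 2 bit 0; 24 bits remain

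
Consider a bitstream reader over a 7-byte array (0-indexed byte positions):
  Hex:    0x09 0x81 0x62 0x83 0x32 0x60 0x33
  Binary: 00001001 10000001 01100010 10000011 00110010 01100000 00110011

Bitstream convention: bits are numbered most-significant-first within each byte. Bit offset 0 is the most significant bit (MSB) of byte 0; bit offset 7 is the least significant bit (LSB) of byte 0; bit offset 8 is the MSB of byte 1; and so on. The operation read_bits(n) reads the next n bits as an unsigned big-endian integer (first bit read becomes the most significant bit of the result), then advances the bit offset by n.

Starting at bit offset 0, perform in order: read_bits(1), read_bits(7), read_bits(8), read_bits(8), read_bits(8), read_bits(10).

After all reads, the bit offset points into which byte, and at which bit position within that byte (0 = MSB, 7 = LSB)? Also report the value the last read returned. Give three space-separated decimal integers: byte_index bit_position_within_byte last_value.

Read 1: bits[0:1] width=1 -> value=0 (bin 0); offset now 1 = byte 0 bit 1; 55 bits remain
Read 2: bits[1:8] width=7 -> value=9 (bin 0001001); offset now 8 = byte 1 bit 0; 48 bits remain
Read 3: bits[8:16] width=8 -> value=129 (bin 10000001); offset now 16 = byte 2 bit 0; 40 bits remain
Read 4: bits[16:24] width=8 -> value=98 (bin 01100010); offset now 24 = byte 3 bit 0; 32 bits remain
Read 5: bits[24:32] width=8 -> value=131 (bin 10000011); offset now 32 = byte 4 bit 0; 24 bits remain
Read 6: bits[32:42] width=10 -> value=201 (bin 0011001001); offset now 42 = byte 5 bit 2; 14 bits remain

Answer: 5 2 201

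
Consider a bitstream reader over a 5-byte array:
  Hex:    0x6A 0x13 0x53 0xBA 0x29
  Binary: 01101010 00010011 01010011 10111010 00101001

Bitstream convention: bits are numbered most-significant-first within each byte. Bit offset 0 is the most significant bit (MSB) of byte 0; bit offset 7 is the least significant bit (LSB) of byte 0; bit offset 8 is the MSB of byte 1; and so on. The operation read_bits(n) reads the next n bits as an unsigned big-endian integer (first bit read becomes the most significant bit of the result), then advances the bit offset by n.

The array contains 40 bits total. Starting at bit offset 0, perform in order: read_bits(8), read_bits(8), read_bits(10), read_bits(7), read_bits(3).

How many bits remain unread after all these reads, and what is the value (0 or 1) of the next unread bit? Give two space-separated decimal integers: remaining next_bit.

Read 1: bits[0:8] width=8 -> value=106 (bin 01101010); offset now 8 = byte 1 bit 0; 32 bits remain
Read 2: bits[8:16] width=8 -> value=19 (bin 00010011); offset now 16 = byte 2 bit 0; 24 bits remain
Read 3: bits[16:26] width=10 -> value=334 (bin 0101001110); offset now 26 = byte 3 bit 2; 14 bits remain
Read 4: bits[26:33] width=7 -> value=116 (bin 1110100); offset now 33 = byte 4 bit 1; 7 bits remain
Read 5: bits[33:36] width=3 -> value=2 (bin 010); offset now 36 = byte 4 bit 4; 4 bits remain

Answer: 4 1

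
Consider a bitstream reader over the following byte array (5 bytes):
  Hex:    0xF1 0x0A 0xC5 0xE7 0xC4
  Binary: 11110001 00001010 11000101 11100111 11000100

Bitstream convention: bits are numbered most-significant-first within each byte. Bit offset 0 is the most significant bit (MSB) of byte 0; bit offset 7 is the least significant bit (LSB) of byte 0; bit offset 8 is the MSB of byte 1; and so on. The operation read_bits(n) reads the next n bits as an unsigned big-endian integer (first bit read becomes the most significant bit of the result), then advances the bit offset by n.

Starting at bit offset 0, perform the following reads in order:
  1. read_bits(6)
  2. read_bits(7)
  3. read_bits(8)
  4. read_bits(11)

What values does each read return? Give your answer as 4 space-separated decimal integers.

Answer: 60 33 88 1511

Derivation:
Read 1: bits[0:6] width=6 -> value=60 (bin 111100); offset now 6 = byte 0 bit 6; 34 bits remain
Read 2: bits[6:13] width=7 -> value=33 (bin 0100001); offset now 13 = byte 1 bit 5; 27 bits remain
Read 3: bits[13:21] width=8 -> value=88 (bin 01011000); offset now 21 = byte 2 bit 5; 19 bits remain
Read 4: bits[21:32] width=11 -> value=1511 (bin 10111100111); offset now 32 = byte 4 bit 0; 8 bits remain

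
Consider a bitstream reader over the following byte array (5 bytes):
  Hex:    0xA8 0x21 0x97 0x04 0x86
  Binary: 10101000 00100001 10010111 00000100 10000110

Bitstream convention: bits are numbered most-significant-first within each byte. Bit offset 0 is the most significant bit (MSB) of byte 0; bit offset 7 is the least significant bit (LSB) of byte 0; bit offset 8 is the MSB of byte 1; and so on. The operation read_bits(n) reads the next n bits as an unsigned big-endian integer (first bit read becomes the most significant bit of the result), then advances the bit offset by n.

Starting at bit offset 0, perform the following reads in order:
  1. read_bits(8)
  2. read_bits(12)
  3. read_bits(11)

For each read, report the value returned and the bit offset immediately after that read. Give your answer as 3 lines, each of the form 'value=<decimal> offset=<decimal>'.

Read 1: bits[0:8] width=8 -> value=168 (bin 10101000); offset now 8 = byte 1 bit 0; 32 bits remain
Read 2: bits[8:20] width=12 -> value=537 (bin 001000011001); offset now 20 = byte 2 bit 4; 20 bits remain
Read 3: bits[20:31] width=11 -> value=898 (bin 01110000010); offset now 31 = byte 3 bit 7; 9 bits remain

Answer: value=168 offset=8
value=537 offset=20
value=898 offset=31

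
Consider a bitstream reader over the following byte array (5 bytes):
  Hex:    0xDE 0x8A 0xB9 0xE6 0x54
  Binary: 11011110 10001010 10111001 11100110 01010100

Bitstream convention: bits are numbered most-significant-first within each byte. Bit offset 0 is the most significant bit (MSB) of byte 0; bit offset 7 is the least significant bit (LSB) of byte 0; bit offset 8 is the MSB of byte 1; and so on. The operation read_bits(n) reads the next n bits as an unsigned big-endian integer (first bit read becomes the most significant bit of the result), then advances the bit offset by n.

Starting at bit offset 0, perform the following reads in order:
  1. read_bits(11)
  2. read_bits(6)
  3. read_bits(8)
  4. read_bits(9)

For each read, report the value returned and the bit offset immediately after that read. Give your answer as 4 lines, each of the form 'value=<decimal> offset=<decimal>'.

Read 1: bits[0:11] width=11 -> value=1780 (bin 11011110100); offset now 11 = byte 1 bit 3; 29 bits remain
Read 2: bits[11:17] width=6 -> value=21 (bin 010101); offset now 17 = byte 2 bit 1; 23 bits remain
Read 3: bits[17:25] width=8 -> value=115 (bin 01110011); offset now 25 = byte 3 bit 1; 15 bits remain
Read 4: bits[25:34] width=9 -> value=409 (bin 110011001); offset now 34 = byte 4 bit 2; 6 bits remain

Answer: value=1780 offset=11
value=21 offset=17
value=115 offset=25
value=409 offset=34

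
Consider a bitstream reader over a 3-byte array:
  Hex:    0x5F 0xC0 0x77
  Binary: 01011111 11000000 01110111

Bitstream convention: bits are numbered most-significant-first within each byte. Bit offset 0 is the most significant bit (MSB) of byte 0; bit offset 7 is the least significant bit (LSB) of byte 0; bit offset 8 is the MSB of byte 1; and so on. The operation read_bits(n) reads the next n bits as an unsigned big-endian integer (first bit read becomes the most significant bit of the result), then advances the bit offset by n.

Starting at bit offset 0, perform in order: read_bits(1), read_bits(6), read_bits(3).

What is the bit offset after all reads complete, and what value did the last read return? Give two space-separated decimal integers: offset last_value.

Read 1: bits[0:1] width=1 -> value=0 (bin 0); offset now 1 = byte 0 bit 1; 23 bits remain
Read 2: bits[1:7] width=6 -> value=47 (bin 101111); offset now 7 = byte 0 bit 7; 17 bits remain
Read 3: bits[7:10] width=3 -> value=7 (bin 111); offset now 10 = byte 1 bit 2; 14 bits remain

Answer: 10 7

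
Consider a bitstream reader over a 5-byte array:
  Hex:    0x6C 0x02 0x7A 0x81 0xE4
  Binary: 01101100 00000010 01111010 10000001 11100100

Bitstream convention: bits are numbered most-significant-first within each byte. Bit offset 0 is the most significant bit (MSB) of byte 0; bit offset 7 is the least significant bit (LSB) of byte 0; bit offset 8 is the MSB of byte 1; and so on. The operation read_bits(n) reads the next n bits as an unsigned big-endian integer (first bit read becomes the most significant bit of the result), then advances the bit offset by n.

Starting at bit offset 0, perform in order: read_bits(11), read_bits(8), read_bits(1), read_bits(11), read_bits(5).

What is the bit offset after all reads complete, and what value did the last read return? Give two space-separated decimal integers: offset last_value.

Read 1: bits[0:11] width=11 -> value=864 (bin 01101100000); offset now 11 = byte 1 bit 3; 29 bits remain
Read 2: bits[11:19] width=8 -> value=19 (bin 00010011); offset now 19 = byte 2 bit 3; 21 bits remain
Read 3: bits[19:20] width=1 -> value=1 (bin 1); offset now 20 = byte 2 bit 4; 20 bits remain
Read 4: bits[20:31] width=11 -> value=1344 (bin 10101000000); offset now 31 = byte 3 bit 7; 9 bits remain
Read 5: bits[31:36] width=5 -> value=30 (bin 11110); offset now 36 = byte 4 bit 4; 4 bits remain

Answer: 36 30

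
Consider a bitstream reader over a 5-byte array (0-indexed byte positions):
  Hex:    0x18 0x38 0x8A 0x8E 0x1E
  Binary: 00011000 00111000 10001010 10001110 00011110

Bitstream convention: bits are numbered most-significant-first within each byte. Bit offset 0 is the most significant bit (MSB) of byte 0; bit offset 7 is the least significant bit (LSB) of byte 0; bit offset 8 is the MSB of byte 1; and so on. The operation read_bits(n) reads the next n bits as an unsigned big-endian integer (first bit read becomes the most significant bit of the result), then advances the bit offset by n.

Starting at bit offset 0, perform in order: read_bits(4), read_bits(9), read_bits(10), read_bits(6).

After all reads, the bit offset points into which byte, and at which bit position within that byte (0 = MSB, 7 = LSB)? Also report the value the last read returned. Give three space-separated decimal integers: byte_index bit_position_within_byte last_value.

Answer: 3 5 17

Derivation:
Read 1: bits[0:4] width=4 -> value=1 (bin 0001); offset now 4 = byte 0 bit 4; 36 bits remain
Read 2: bits[4:13] width=9 -> value=263 (bin 100000111); offset now 13 = byte 1 bit 5; 27 bits remain
Read 3: bits[13:23] width=10 -> value=69 (bin 0001000101); offset now 23 = byte 2 bit 7; 17 bits remain
Read 4: bits[23:29] width=6 -> value=17 (bin 010001); offset now 29 = byte 3 bit 5; 11 bits remain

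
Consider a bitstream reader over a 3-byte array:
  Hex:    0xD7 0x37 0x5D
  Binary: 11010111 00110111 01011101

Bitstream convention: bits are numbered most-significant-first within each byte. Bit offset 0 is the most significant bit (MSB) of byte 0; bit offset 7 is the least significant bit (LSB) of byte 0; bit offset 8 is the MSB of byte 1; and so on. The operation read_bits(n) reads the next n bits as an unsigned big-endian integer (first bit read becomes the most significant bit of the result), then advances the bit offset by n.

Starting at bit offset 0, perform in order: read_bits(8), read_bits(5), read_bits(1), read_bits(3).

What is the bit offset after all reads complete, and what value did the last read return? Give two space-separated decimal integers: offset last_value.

Read 1: bits[0:8] width=8 -> value=215 (bin 11010111); offset now 8 = byte 1 bit 0; 16 bits remain
Read 2: bits[8:13] width=5 -> value=6 (bin 00110); offset now 13 = byte 1 bit 5; 11 bits remain
Read 3: bits[13:14] width=1 -> value=1 (bin 1); offset now 14 = byte 1 bit 6; 10 bits remain
Read 4: bits[14:17] width=3 -> value=6 (bin 110); offset now 17 = byte 2 bit 1; 7 bits remain

Answer: 17 6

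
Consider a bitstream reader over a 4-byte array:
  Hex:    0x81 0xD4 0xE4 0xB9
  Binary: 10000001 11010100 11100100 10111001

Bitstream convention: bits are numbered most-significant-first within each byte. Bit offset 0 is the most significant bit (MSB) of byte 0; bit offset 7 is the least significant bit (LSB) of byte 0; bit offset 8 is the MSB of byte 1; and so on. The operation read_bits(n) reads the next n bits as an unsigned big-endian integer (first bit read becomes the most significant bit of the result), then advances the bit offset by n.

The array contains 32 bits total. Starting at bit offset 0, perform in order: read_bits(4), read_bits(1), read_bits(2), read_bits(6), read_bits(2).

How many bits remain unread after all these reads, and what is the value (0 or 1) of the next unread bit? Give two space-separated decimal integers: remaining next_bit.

Answer: 17 0

Derivation:
Read 1: bits[0:4] width=4 -> value=8 (bin 1000); offset now 4 = byte 0 bit 4; 28 bits remain
Read 2: bits[4:5] width=1 -> value=0 (bin 0); offset now 5 = byte 0 bit 5; 27 bits remain
Read 3: bits[5:7] width=2 -> value=0 (bin 00); offset now 7 = byte 0 bit 7; 25 bits remain
Read 4: bits[7:13] width=6 -> value=58 (bin 111010); offset now 13 = byte 1 bit 5; 19 bits remain
Read 5: bits[13:15] width=2 -> value=2 (bin 10); offset now 15 = byte 1 bit 7; 17 bits remain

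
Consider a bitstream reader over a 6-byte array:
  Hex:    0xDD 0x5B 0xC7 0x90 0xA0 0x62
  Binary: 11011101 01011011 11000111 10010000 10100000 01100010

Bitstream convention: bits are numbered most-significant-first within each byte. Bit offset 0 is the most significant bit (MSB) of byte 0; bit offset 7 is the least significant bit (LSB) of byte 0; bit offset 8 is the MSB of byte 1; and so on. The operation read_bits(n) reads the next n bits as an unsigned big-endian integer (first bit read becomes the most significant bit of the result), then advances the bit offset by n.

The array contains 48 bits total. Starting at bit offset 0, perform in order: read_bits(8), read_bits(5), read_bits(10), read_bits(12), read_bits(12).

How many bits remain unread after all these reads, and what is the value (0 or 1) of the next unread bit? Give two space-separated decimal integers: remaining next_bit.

Answer: 1 0

Derivation:
Read 1: bits[0:8] width=8 -> value=221 (bin 11011101); offset now 8 = byte 1 bit 0; 40 bits remain
Read 2: bits[8:13] width=5 -> value=11 (bin 01011); offset now 13 = byte 1 bit 5; 35 bits remain
Read 3: bits[13:23] width=10 -> value=483 (bin 0111100011); offset now 23 = byte 2 bit 7; 25 bits remain
Read 4: bits[23:35] width=12 -> value=3205 (bin 110010000101); offset now 35 = byte 4 bit 3; 13 bits remain
Read 5: bits[35:47] width=12 -> value=49 (bin 000000110001); offset now 47 = byte 5 bit 7; 1 bits remain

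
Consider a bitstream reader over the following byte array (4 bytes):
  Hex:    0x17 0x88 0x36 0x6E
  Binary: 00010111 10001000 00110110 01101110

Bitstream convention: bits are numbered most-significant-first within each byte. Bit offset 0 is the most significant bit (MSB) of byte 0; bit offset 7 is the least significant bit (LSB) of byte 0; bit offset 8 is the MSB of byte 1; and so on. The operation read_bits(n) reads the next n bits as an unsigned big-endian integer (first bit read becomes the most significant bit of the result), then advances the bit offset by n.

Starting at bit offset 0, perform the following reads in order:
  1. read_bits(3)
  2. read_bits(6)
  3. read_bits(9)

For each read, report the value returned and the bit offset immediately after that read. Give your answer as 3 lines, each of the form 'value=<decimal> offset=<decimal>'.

Read 1: bits[0:3] width=3 -> value=0 (bin 000); offset now 3 = byte 0 bit 3; 29 bits remain
Read 2: bits[3:9] width=6 -> value=47 (bin 101111); offset now 9 = byte 1 bit 1; 23 bits remain
Read 3: bits[9:18] width=9 -> value=32 (bin 000100000); offset now 18 = byte 2 bit 2; 14 bits remain

Answer: value=0 offset=3
value=47 offset=9
value=32 offset=18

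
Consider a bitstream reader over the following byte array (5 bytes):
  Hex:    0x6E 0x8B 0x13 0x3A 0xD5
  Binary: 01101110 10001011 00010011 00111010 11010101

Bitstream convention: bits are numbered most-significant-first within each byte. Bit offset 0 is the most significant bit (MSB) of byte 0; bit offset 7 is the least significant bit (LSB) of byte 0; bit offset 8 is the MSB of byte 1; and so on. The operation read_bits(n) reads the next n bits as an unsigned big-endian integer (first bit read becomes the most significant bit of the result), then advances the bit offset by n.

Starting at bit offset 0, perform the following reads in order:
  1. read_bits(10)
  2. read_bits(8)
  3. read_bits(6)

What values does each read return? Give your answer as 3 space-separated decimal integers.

Read 1: bits[0:10] width=10 -> value=442 (bin 0110111010); offset now 10 = byte 1 bit 2; 30 bits remain
Read 2: bits[10:18] width=8 -> value=44 (bin 00101100); offset now 18 = byte 2 bit 2; 22 bits remain
Read 3: bits[18:24] width=6 -> value=19 (bin 010011); offset now 24 = byte 3 bit 0; 16 bits remain

Answer: 442 44 19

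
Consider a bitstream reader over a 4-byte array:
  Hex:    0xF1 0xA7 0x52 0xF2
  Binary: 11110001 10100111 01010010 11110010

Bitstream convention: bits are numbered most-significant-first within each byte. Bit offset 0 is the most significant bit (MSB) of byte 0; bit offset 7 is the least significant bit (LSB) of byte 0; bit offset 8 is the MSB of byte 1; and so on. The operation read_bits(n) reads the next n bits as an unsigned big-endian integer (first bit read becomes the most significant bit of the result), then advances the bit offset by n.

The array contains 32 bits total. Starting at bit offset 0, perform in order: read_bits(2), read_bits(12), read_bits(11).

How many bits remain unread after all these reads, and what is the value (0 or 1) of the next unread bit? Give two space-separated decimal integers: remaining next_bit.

Answer: 7 1

Derivation:
Read 1: bits[0:2] width=2 -> value=3 (bin 11); offset now 2 = byte 0 bit 2; 30 bits remain
Read 2: bits[2:14] width=12 -> value=3177 (bin 110001101001); offset now 14 = byte 1 bit 6; 18 bits remain
Read 3: bits[14:25] width=11 -> value=1701 (bin 11010100101); offset now 25 = byte 3 bit 1; 7 bits remain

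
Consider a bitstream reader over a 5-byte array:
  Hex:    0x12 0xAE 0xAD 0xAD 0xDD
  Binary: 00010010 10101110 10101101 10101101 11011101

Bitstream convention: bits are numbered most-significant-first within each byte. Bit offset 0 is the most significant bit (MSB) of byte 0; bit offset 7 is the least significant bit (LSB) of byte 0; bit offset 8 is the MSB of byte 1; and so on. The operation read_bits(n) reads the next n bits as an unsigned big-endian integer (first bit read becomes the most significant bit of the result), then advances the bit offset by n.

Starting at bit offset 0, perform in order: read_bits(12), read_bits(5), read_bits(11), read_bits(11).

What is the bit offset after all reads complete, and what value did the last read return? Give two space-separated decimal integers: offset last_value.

Answer: 39 1774

Derivation:
Read 1: bits[0:12] width=12 -> value=298 (bin 000100101010); offset now 12 = byte 1 bit 4; 28 bits remain
Read 2: bits[12:17] width=5 -> value=29 (bin 11101); offset now 17 = byte 2 bit 1; 23 bits remain
Read 3: bits[17:28] width=11 -> value=730 (bin 01011011010); offset now 28 = byte 3 bit 4; 12 bits remain
Read 4: bits[28:39] width=11 -> value=1774 (bin 11011101110); offset now 39 = byte 4 bit 7; 1 bits remain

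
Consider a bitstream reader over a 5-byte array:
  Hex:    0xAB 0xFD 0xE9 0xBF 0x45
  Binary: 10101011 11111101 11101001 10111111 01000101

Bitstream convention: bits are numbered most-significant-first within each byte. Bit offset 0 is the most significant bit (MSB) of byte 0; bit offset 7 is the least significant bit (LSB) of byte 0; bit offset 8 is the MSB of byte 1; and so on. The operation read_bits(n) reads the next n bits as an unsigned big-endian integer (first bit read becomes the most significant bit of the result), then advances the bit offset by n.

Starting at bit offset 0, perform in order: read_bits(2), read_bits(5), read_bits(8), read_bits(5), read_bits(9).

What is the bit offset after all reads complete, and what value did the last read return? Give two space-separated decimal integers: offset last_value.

Read 1: bits[0:2] width=2 -> value=2 (bin 10); offset now 2 = byte 0 bit 2; 38 bits remain
Read 2: bits[2:7] width=5 -> value=21 (bin 10101); offset now 7 = byte 0 bit 7; 33 bits remain
Read 3: bits[7:15] width=8 -> value=254 (bin 11111110); offset now 15 = byte 1 bit 7; 25 bits remain
Read 4: bits[15:20] width=5 -> value=30 (bin 11110); offset now 20 = byte 2 bit 4; 20 bits remain
Read 5: bits[20:29] width=9 -> value=311 (bin 100110111); offset now 29 = byte 3 bit 5; 11 bits remain

Answer: 29 311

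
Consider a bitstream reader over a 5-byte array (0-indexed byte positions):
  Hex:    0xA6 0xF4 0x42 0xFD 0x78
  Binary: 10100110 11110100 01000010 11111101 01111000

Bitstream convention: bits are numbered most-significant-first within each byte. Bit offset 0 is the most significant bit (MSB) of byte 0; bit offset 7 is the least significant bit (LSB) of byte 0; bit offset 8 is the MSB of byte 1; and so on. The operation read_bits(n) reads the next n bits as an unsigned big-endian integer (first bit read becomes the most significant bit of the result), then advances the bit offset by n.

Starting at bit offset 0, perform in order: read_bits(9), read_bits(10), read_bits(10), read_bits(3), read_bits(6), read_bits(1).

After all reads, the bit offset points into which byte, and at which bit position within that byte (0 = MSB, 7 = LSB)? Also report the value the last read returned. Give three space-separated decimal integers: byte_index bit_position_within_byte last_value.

Read 1: bits[0:9] width=9 -> value=333 (bin 101001101); offset now 9 = byte 1 bit 1; 31 bits remain
Read 2: bits[9:19] width=10 -> value=930 (bin 1110100010); offset now 19 = byte 2 bit 3; 21 bits remain
Read 3: bits[19:29] width=10 -> value=95 (bin 0001011111); offset now 29 = byte 3 bit 5; 11 bits remain
Read 4: bits[29:32] width=3 -> value=5 (bin 101); offset now 32 = byte 4 bit 0; 8 bits remain
Read 5: bits[32:38] width=6 -> value=30 (bin 011110); offset now 38 = byte 4 bit 6; 2 bits remain
Read 6: bits[38:39] width=1 -> value=0 (bin 0); offset now 39 = byte 4 bit 7; 1 bits remain

Answer: 4 7 0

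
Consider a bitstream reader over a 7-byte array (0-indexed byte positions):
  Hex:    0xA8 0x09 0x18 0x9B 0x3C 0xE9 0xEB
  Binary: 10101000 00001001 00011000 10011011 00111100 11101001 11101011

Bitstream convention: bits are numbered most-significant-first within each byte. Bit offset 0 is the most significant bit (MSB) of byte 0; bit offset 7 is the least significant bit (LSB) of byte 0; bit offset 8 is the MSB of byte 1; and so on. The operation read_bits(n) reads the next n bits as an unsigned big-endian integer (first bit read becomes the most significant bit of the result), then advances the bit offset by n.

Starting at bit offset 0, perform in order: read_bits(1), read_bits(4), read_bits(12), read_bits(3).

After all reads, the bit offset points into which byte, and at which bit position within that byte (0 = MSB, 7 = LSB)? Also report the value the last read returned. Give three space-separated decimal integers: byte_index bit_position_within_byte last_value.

Answer: 2 4 1

Derivation:
Read 1: bits[0:1] width=1 -> value=1 (bin 1); offset now 1 = byte 0 bit 1; 55 bits remain
Read 2: bits[1:5] width=4 -> value=5 (bin 0101); offset now 5 = byte 0 bit 5; 51 bits remain
Read 3: bits[5:17] width=12 -> value=18 (bin 000000010010); offset now 17 = byte 2 bit 1; 39 bits remain
Read 4: bits[17:20] width=3 -> value=1 (bin 001); offset now 20 = byte 2 bit 4; 36 bits remain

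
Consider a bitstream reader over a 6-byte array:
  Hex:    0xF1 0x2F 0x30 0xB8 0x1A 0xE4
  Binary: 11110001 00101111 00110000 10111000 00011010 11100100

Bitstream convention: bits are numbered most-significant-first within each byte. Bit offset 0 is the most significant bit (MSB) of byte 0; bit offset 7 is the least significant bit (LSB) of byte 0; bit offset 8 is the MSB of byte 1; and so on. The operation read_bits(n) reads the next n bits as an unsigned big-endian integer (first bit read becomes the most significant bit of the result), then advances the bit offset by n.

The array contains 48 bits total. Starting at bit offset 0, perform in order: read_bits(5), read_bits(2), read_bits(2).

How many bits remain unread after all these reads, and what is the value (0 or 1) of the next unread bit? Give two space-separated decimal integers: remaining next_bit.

Answer: 39 0

Derivation:
Read 1: bits[0:5] width=5 -> value=30 (bin 11110); offset now 5 = byte 0 bit 5; 43 bits remain
Read 2: bits[5:7] width=2 -> value=0 (bin 00); offset now 7 = byte 0 bit 7; 41 bits remain
Read 3: bits[7:9] width=2 -> value=2 (bin 10); offset now 9 = byte 1 bit 1; 39 bits remain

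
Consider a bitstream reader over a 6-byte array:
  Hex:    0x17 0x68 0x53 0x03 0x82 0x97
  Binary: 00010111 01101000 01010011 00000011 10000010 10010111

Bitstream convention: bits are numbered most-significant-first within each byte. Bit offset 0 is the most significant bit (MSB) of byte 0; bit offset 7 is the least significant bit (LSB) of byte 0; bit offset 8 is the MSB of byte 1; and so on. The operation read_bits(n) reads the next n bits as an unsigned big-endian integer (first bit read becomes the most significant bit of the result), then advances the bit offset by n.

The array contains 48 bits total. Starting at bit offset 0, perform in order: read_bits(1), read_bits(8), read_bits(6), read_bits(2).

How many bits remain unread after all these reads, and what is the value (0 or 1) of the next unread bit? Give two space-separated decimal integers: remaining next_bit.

Answer: 31 1

Derivation:
Read 1: bits[0:1] width=1 -> value=0 (bin 0); offset now 1 = byte 0 bit 1; 47 bits remain
Read 2: bits[1:9] width=8 -> value=46 (bin 00101110); offset now 9 = byte 1 bit 1; 39 bits remain
Read 3: bits[9:15] width=6 -> value=52 (bin 110100); offset now 15 = byte 1 bit 7; 33 bits remain
Read 4: bits[15:17] width=2 -> value=0 (bin 00); offset now 17 = byte 2 bit 1; 31 bits remain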